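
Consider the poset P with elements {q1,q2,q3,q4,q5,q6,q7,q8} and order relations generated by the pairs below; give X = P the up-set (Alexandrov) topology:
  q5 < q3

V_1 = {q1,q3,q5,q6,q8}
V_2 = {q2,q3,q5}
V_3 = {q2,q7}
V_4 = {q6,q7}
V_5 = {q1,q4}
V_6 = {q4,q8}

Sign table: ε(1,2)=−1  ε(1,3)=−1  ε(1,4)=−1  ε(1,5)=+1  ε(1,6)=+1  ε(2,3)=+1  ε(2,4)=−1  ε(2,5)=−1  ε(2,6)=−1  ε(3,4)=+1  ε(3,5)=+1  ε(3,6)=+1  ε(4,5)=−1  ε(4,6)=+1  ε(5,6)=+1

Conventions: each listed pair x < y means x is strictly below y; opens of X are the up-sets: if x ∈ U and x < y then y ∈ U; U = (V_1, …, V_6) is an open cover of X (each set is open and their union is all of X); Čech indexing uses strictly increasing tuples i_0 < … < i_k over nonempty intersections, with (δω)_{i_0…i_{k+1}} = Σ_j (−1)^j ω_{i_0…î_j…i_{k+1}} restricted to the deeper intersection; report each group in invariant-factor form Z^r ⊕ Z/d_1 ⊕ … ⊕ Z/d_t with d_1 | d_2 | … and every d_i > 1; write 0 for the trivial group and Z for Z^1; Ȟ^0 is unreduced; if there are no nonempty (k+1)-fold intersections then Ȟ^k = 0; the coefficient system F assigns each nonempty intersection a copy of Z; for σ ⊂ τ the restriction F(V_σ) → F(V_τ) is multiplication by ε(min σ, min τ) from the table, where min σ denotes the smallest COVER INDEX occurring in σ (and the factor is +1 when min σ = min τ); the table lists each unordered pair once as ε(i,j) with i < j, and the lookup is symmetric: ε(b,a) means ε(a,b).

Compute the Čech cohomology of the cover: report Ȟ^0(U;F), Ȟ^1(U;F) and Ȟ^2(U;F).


cover nerve:
  V12={q3,q5} V14={q6} V15={q1} V16={q8} V23={q2} V34={q7} V56={q4}
C dims 6,7; δ0: rk 5, SNF 1^5
Ȟ^0: (6−5)−0=1 ⇒ Z
Ȟ^1: (7−0)−5=2 ⇒ Z^2
Ȟ^2: (0−0)−0=0 ⇒ 0

Ȟ^0(U;F) ≅ Z, Ȟ^1(U;F) ≅ Z^2, Ȟ^2(U;F) ≅ 0


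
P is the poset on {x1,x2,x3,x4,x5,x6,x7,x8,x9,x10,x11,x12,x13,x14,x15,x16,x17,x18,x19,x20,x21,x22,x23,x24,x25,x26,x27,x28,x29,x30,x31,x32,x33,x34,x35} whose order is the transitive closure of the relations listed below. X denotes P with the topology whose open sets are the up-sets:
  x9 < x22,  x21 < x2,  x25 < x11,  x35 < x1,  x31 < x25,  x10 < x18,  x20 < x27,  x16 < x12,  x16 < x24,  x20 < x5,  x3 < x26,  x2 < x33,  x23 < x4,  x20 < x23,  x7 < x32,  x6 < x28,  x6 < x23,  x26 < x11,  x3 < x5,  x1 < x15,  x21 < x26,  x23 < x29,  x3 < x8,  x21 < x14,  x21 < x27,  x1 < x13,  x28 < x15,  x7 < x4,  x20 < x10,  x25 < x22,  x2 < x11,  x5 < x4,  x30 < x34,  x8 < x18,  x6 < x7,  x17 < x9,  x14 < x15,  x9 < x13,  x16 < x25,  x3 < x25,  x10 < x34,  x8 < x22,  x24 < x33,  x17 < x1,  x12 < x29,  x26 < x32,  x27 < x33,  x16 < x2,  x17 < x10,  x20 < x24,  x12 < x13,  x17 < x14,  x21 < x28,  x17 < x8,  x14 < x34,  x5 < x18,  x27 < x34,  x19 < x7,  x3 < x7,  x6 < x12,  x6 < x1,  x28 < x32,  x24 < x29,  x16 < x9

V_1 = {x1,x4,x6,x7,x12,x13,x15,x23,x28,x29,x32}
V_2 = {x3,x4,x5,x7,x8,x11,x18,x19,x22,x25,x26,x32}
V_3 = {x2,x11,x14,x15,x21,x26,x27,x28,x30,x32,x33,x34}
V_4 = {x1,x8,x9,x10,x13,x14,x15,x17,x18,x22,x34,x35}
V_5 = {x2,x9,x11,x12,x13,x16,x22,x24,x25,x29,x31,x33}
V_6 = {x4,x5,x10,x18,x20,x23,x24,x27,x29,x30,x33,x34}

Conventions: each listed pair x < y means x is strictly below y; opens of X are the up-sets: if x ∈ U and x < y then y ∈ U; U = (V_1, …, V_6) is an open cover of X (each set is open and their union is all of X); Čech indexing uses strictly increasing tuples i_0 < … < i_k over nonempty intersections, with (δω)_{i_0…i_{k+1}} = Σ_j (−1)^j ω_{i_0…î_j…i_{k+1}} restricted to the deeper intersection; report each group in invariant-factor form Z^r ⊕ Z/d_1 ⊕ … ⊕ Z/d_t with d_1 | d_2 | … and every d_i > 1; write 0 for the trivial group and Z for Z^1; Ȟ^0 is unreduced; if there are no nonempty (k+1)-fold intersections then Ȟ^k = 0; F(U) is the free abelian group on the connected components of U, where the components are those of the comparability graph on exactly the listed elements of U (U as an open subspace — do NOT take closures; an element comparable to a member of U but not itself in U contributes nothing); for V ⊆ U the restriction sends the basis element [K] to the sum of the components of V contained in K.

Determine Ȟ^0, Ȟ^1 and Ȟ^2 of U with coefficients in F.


intersection data:
  V12={x4,x7,x32} V13={x15,x28,x32} V14={x1,x13,x15} V15={x12,x13,x29} V16={x4,x23,x29} V23={x11,x26,x32} V24={x8,x18,x22} V25={x11,x22,x25} V26={x4,x5,x18} V34={x14,x15,x34} V35={x2,x11,x33} V36={x27,x30,x33,x34} V45={x9,x13,x22} V46={x10,x18,x34} V56={x24,x29,x33}
  V123={x32} V126={x4} V134={x15} V145={x13} V156={x29} V235={x11} V245={x22} V246={x18} V346={x34} V356={x33}
components per intersection:
  V1: {x1,x4,x6,x7,x12,x13,x15,x23,x28,x29,x32}
  V2: {x3,x4,x5,x7,x8,x11,x18,x19,x22,x25,x26,x32}
  V3: {x2,x11,x14,x15,x21,x26,x27,x28,x30,x32,x33,x34}
  V4: {x1,x8,x9,x10,x13,x14,x15,x17,x18,x22,x34,x35}
  V5: {x2,x9,x11,x12,x13,x16,x22,x24,x25,x29,x31,x33}
  V6: {x4,x5,x10,x18,x20,x23,x24,x27,x29,x30,x33,x34}
  V12: {x4,x7,x32}
  V13: {x15,x28,x32}
  V14: {x1,x13,x15}
  V15: {x12,x13,x29}
  V16: {x4,x23,x29}
  V23: {x11,x26,x32}
  V24: {x8,x18,x22}
  V25: {x11,x22,x25}
  V26: {x4,x5,x18}
  V34: {x14,x15,x34}
  V35: {x2,x11,x33}
  V36: {x27,x30,x33,x34}
  V45: {x9,x13,x22}
  V46: {x10,x18,x34}
  V56: {x24,x29,x33}
  V123: {x32}
  V126: {x4}
  V134: {x15}
  V145: {x13}
  V156: {x29}
  V235: {x11}
  V245: {x22}
  V246: {x18}
  V346: {x34}
  V356: {x33}
C dims 6,15,10; δ0: rk 5, SNF 1^5; δ1: rk 10, SNF 1^9·2
Ȟ^0 = (6 − 5) − 0 = 1, so Ȟ^0 ≅ Z
Ȟ^1 = (15 − 10) − 5 = 0, so Ȟ^1 ≅ 0
Ȟ^2 = (10 − 0) − 10 = 0 plus torsion [2], so Ȟ^2 ≅ Z/2

Ȟ^0(U;F) ≅ Z; Ȟ^1(U;F) ≅ 0; Ȟ^2(U;F) ≅ Z/2


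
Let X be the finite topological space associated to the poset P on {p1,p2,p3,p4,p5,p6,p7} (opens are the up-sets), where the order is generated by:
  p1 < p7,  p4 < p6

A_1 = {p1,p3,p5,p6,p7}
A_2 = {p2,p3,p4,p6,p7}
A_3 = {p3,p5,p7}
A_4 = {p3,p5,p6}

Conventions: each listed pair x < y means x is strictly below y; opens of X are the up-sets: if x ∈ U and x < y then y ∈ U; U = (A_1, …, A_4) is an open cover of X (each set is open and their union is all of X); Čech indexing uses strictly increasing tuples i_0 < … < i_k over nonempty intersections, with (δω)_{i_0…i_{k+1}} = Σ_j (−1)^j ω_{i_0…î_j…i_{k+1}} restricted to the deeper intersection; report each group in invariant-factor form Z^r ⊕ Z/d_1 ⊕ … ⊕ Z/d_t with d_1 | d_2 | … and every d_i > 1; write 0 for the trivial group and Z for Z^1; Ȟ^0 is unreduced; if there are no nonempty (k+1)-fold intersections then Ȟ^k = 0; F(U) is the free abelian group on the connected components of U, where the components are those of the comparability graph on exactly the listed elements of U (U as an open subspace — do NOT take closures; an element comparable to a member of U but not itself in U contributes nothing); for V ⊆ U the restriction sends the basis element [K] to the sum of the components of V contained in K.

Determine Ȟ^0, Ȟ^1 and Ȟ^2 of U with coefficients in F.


nonempty intersections:
  A12={p3,p6,p7} A13={p3,p5,p7} A14={p3,p5,p6} A23={p3,p7} A24={p3,p6} A34={p3,p5}
  A123={p3,p7} A124={p3,p6} A134={p3,p5} A234={p3}
  A1234={p3}
components per intersection:
  A1: {p1,p7} {p3} {p5} {p6}
  A2: {p2} {p3} {p4,p6} {p7}
  A3: {p3} {p5} {p7}
  A4: {p3} {p5} {p6}
  A12: {p3} {p6} {p7}
  A13: {p3} {p5} {p7}
  A14: {p3} {p5} {p6}
  A23: {p3} {p7}
  A24: {p3} {p6}
  A34: {p3} {p5}
  A123: {p3} {p7}
  A124: {p3} {p6}
  A134: {p3} {p5}
  A234: {p3}
  A1234: {p3}
C dims 14,15,7,1; δ0: rk 9, SNF 1^9; δ1: rk 6, SNF 1^6; δ2: rk 1, SNF 1^1
Ȟ^0: (14−9)−0=5 ⇒ Z^5
Ȟ^1: (15−6)−9=0 ⇒ 0
Ȟ^2: (7−1)−6=0 ⇒ 0

Ȟ^0 ≅ Z^5, Ȟ^1 ≅ 0, Ȟ^2 ≅ 0


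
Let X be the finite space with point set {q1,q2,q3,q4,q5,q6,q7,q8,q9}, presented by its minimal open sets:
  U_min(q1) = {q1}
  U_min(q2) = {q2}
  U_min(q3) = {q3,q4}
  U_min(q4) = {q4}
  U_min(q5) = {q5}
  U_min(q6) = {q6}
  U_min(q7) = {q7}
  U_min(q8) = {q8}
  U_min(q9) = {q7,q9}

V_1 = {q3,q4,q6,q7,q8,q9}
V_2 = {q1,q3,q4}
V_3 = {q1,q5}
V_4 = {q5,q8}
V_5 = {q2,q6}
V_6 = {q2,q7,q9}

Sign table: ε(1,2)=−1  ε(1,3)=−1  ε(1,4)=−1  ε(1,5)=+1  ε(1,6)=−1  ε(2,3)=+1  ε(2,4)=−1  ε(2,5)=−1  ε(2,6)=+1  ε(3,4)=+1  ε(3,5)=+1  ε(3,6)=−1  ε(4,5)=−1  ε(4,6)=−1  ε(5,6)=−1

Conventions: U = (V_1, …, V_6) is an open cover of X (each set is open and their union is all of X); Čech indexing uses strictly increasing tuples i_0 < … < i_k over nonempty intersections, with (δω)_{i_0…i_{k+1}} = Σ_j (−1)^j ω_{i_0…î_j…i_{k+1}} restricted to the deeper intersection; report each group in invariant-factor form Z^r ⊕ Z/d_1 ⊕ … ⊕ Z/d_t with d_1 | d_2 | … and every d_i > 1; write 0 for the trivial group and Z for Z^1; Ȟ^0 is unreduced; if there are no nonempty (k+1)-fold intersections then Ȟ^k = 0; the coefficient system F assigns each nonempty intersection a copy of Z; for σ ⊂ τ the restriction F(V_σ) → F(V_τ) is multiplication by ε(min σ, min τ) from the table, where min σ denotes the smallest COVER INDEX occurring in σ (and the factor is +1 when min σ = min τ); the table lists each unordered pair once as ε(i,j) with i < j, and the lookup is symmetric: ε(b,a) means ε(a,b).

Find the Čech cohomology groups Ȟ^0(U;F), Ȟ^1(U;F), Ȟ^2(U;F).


Ȟ^0 ≅ Z, Ȟ^1 ≅ Z^2, Ȟ^2 ≅ 0

cover nerve:
  V12={q3,q4} V14={q8} V15={q6} V16={q7,q9} V23={q1} V34={q5} V56={q2}
C dims 6,7; δ0: rk 5, SNF 1^5
Ȟ^0: (6−5)−0=1 ⇒ Z
Ȟ^1: (7−0)−5=2 ⇒ Z^2
Ȟ^2: (0−0)−0=0 ⇒ 0


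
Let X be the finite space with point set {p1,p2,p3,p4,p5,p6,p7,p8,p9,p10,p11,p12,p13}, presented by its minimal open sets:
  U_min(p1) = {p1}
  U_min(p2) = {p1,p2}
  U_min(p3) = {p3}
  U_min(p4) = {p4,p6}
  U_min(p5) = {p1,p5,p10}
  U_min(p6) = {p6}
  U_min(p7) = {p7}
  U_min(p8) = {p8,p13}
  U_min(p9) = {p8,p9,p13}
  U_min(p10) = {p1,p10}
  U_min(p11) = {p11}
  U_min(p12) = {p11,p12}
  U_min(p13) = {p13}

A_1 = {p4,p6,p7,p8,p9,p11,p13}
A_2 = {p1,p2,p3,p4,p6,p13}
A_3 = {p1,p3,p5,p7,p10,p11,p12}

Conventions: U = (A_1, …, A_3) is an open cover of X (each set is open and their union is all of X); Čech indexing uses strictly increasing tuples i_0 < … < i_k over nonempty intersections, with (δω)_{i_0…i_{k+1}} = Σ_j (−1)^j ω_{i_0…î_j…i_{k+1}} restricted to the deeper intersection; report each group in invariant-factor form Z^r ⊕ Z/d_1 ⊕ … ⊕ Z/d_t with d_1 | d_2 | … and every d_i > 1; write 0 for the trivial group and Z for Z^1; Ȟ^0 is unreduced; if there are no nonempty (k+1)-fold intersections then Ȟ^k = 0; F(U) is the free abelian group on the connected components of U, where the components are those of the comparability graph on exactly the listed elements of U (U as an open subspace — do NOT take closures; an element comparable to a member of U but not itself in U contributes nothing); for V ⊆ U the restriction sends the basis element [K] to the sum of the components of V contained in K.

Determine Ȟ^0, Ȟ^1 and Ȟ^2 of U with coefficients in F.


Ȟ^0 = Z^6; Ȟ^1 = 0; Ȟ^2 = 0

nerve simplices:
  A12={p4,p6,p13} A13={p7,p11} A23={p1,p3}
components per intersection:
  A1: {p4,p6} {p7} {p8,p9,p13} {p11}
  A2: {p1,p2} {p3} {p4,p6} {p13}
  A3: {p1,p5,p10} {p3} {p7} {p11,p12}
  A12: {p4,p6} {p13}
  A13: {p7} {p11}
  A23: {p1} {p3}
C dims 12,6; δ0: rk 6, SNF 1^6
degree 0: 12−6−0 = 6 → Ȟ^0 ≅ Z^6
degree 1: 6−0−6 = 0 → Ȟ^1 ≅ 0
degree 2: 0−0−0 = 0 → Ȟ^2 ≅ 0


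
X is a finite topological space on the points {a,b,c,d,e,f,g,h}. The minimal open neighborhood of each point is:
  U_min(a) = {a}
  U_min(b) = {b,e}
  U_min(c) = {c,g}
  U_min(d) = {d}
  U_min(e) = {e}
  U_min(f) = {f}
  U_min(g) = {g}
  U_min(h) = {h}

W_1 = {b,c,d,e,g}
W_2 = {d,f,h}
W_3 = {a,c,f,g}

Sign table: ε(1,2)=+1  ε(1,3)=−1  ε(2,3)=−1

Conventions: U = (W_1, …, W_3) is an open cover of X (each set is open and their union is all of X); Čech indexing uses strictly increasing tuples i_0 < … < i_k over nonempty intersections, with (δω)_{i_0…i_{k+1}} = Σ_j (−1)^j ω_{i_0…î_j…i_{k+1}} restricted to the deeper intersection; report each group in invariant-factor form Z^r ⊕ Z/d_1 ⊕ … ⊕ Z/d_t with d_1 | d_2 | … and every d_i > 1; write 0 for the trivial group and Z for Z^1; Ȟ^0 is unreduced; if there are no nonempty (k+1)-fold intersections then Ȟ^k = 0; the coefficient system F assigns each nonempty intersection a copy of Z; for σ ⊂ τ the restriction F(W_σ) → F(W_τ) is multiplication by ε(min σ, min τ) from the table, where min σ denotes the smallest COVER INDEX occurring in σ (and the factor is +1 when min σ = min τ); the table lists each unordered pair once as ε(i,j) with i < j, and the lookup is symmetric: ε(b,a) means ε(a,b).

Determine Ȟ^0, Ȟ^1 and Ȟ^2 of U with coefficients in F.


Ȟ^0 ≅ Z,  Ȟ^1 ≅ Z,  Ȟ^2 ≅ 0

nerve simplices:
  W12={d} W13={c,g} W23={f}
C dims 3,3; δ0: rk 2, SNF 1^2
degree 0: 3−2−0 = 1 → Ȟ^0 ≅ Z
degree 1: 3−0−2 = 1 → Ȟ^1 ≅ Z
degree 2: 0−0−0 = 0 → Ȟ^2 ≅ 0


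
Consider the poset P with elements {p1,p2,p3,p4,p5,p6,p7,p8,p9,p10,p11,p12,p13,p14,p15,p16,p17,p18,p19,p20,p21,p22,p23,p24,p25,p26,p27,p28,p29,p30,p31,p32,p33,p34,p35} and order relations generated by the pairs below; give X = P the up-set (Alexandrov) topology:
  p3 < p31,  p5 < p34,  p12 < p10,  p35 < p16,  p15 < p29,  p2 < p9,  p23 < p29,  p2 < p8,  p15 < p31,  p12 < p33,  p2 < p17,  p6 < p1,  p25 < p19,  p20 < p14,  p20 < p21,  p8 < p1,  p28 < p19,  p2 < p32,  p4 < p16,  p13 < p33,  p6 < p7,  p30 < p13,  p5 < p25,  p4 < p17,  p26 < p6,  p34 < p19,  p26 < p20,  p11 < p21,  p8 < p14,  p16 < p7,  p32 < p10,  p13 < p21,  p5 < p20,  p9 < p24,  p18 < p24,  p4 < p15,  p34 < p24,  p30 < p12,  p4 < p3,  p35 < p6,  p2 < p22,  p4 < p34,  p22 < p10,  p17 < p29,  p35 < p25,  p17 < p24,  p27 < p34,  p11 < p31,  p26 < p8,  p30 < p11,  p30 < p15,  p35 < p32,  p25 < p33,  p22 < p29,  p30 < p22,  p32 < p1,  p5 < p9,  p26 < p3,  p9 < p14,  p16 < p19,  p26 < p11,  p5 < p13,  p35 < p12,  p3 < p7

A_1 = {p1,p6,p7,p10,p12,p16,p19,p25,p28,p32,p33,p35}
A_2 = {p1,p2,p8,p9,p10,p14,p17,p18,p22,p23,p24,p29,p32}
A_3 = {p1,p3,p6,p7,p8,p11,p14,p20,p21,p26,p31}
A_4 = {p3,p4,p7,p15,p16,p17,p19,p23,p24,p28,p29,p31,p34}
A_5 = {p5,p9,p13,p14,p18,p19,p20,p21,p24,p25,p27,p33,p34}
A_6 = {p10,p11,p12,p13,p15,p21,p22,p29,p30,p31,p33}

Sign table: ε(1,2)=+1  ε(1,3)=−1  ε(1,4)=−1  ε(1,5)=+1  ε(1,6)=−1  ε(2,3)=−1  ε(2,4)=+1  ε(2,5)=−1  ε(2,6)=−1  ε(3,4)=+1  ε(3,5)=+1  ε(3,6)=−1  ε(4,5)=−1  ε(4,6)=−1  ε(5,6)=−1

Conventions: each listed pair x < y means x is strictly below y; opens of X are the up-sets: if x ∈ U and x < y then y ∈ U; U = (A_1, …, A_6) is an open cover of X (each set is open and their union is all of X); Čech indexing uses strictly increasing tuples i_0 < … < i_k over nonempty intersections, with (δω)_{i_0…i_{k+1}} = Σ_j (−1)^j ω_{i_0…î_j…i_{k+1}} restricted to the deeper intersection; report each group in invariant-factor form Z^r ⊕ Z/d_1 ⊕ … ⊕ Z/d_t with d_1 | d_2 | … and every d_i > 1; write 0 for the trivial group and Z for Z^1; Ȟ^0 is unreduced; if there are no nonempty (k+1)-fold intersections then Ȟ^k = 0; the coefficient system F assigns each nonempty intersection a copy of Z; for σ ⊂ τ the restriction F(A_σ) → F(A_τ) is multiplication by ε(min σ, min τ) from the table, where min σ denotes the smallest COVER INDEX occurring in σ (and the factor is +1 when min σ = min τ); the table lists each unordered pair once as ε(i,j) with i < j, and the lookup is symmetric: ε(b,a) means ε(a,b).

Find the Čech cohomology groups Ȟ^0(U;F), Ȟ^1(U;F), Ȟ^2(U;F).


cover nerve:
  A12={p1,p10,p32} A13={p1,p6,p7} A14={p7,p16,p19,p28} A15={p19,p25,p33} A16={p10,p12,p33} A23={p1,p8,p14} A24={p17,p23,p24,p29} A25={p9,p14,p18,p24} A26={p10,p22,p29} A34={p3,p7,p31} A35={p14,p20,p21} A36={p11,p21,p31} A45={p19,p24,p34} A46={p15,p29,p31} A56={p13,p21,p33}
  A123={p1} A126={p10} A134={p7} A145={p19} A156={p33} A235={p14} A245={p24} A246={p29} A346={p31} A356={p21}
C dims 6,15,10; δ0: rk 6, SNF 1^5·2; δ1: rk 9, SNF 1^9
Ȟ^0: (6−6)−0=0 ⇒ 0
Ȟ^1: (15−9)−6=0 plus torsion [2] ⇒ Z/2
Ȟ^2: (10−0)−9=1 ⇒ Z

Ȟ^0(U;F) ≅ 0,  Ȟ^1(U;F) ≅ Z/2,  Ȟ^2(U;F) ≅ Z


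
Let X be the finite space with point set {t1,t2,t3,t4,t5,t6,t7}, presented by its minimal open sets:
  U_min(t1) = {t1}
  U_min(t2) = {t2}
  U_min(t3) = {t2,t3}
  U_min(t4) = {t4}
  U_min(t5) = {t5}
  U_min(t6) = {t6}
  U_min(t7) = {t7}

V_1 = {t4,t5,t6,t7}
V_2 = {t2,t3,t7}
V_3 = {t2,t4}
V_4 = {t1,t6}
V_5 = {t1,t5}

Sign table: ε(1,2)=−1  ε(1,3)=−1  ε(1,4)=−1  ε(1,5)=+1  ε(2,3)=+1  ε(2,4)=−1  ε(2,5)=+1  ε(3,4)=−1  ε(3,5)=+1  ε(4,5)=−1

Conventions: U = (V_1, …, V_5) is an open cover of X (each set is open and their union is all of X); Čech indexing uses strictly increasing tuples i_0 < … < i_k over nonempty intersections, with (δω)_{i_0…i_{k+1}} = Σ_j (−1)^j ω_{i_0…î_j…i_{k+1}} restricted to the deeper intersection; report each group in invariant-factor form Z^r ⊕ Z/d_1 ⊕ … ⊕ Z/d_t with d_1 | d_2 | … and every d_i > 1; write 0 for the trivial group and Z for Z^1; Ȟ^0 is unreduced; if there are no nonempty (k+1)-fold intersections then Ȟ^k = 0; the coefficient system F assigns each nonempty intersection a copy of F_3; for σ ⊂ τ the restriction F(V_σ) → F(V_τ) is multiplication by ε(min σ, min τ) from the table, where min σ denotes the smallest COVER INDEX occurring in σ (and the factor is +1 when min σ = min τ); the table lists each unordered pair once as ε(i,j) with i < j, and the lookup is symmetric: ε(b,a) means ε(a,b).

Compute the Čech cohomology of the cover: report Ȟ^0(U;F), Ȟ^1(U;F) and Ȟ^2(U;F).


Ȟ^0 = Z/3,  Ȟ^1 = Z/3 ⊕ Z/3,  Ȟ^2 = 0

intersection data:
  V12={t7} V13={t4} V14={t6} V15={t5} V23={t2} V45={t1}
C dims 5,6; δ0: rk_F3 4
Ȟ^0 = (5 − 4) − 0 = 1, so Ȟ^0 ≅ Z/3
Ȟ^1 = (6 − 0) − 4 = 2, so Ȟ^1 ≅ Z/3 ⊕ Z/3
Ȟ^2 = (0 − 0) − 0 = 0, so Ȟ^2 ≅ 0


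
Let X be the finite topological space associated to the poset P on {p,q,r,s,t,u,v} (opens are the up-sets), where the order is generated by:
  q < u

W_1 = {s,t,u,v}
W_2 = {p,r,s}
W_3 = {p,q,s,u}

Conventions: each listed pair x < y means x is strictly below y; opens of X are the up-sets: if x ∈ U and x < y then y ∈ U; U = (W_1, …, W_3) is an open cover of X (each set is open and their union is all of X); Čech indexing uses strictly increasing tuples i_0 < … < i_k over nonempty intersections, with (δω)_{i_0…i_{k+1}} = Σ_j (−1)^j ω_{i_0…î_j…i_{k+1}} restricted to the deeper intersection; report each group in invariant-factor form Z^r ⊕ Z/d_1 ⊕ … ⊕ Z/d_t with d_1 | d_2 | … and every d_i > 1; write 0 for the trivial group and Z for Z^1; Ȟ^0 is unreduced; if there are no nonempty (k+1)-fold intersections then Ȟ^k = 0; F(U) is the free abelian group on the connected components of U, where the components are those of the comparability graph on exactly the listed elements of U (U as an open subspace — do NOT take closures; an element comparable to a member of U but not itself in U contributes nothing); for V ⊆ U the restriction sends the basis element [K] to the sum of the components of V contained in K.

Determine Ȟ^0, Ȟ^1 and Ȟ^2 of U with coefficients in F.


intersection data:
  W12={s} W13={s,u} W23={p,s}
  W123={s}
components per intersection:
  W1: {s} {t} {u} {v}
  W2: {p} {r} {s}
  W3: {p} {q,u} {s}
  W12: {s}
  W13: {s} {u}
  W23: {p} {s}
  W123: {s}
C dims 10,5,1; δ0: rk 4, SNF 1^4; δ1: rk 1, SNF 1^1
Ȟ^0 = (10 − 4) − 0 = 6, so Ȟ^0 ≅ Z^6
Ȟ^1 = (5 − 1) − 4 = 0, so Ȟ^1 ≅ 0
Ȟ^2 = (1 − 0) − 1 = 0, so Ȟ^2 ≅ 0

Ȟ^0 ≅ Z^6,  Ȟ^1 ≅ 0,  Ȟ^2 ≅ 0


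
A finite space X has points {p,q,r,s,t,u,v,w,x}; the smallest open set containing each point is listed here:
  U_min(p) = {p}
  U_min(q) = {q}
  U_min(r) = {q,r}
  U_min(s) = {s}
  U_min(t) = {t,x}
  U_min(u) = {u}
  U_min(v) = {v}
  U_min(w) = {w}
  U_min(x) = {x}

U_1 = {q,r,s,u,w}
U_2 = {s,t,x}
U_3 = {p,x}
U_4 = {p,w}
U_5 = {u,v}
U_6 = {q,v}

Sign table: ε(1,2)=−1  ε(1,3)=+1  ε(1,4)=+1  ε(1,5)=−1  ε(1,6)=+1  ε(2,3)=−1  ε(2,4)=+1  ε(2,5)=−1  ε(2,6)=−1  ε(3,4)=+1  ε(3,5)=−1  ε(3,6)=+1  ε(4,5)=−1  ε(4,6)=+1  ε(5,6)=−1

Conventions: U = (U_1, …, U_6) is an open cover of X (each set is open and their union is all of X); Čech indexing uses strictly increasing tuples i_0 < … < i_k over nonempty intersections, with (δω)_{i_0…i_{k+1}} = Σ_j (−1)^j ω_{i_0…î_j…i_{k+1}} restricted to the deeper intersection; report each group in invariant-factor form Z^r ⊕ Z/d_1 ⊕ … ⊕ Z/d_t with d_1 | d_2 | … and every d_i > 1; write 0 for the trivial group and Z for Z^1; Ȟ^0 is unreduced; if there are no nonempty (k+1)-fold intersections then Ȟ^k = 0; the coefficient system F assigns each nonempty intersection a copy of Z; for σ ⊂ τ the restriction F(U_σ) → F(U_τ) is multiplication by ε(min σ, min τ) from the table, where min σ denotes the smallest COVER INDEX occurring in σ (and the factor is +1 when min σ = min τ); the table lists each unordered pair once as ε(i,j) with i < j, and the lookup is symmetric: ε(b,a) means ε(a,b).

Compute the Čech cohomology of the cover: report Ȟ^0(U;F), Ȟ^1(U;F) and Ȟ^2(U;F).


nonempty intersections:
  U12={s} U14={w} U15={u} U16={q} U23={x} U34={p} U56={v}
C dims 6,7; δ0: rk 5, SNF 1^5
Ȟ^0: (6−5)−0=1 ⇒ Z
Ȟ^1: (7−0)−5=2 ⇒ Z^2
Ȟ^2: (0−0)−0=0 ⇒ 0

Ȟ^0(U;F) ≅ Z, Ȟ^1(U;F) ≅ Z^2 and Ȟ^2(U;F) ≅ 0


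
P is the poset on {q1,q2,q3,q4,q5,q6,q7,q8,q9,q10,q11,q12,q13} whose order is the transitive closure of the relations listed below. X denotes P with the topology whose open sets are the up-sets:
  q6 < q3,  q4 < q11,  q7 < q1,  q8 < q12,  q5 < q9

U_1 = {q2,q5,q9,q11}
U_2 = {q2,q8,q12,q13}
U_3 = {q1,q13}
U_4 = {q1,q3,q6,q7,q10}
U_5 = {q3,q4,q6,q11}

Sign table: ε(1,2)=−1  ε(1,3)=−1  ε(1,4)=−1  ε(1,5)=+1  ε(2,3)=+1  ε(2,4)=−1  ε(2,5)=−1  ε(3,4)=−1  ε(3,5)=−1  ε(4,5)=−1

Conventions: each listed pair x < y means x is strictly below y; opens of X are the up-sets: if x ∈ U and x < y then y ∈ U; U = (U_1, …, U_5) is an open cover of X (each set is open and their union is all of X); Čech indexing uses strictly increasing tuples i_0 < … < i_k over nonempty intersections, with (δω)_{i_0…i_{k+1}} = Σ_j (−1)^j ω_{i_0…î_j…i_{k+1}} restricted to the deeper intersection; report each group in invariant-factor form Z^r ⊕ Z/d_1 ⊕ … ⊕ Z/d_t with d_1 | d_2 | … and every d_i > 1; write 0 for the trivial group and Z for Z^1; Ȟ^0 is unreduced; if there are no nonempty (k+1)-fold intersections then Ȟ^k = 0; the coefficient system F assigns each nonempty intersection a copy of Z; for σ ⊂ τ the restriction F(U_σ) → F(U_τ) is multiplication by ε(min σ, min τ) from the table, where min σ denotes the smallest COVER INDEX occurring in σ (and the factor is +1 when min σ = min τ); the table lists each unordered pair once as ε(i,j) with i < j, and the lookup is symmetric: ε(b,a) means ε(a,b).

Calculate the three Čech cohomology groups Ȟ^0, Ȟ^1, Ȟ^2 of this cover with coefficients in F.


Ȟ^0 = 0, Ȟ^1 = Z/2 and Ȟ^2 = 0

nonempty overlaps:
  U12={q2} U15={q11} U23={q13} U34={q1} U45={q3,q6}
C dims 5,5; δ0: rk 5, SNF 1^4·2
degree 0: 5−5−0 = 0 → Ȟ^0 ≅ 0
degree 1: 5−0−5 = 0 plus torsion [2] → Ȟ^1 ≅ Z/2
degree 2: 0−0−0 = 0 → Ȟ^2 ≅ 0


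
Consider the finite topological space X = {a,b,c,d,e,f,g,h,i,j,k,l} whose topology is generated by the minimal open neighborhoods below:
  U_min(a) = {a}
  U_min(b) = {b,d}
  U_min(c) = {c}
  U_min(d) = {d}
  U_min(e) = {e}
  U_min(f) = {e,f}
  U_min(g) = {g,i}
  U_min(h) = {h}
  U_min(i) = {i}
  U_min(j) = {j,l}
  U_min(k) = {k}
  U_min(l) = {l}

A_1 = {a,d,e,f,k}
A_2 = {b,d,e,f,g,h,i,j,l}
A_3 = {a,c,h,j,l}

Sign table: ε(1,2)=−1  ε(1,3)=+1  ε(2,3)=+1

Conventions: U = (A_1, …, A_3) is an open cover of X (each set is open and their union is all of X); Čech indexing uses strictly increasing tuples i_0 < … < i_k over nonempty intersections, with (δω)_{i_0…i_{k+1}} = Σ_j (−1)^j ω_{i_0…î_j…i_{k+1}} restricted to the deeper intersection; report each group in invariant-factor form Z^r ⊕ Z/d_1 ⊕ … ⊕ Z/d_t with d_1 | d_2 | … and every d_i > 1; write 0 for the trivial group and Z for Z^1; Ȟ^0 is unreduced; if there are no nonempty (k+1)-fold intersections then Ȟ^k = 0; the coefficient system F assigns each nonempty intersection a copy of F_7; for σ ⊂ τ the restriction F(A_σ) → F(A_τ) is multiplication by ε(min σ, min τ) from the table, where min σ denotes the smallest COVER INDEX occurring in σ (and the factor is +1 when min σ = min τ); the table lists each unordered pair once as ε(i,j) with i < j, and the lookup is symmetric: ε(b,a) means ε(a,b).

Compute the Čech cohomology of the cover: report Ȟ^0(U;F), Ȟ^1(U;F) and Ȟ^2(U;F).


nonempty intersections:
  A12={d,e,f} A13={a} A23={h,j,l}
C dims 3,3; δ0: rk_F7 3
Ȟ^0: (3−3)−0=0 ⇒ 0
Ȟ^1: (3−0)−3=0 ⇒ 0
Ȟ^2: (0−0)−0=0 ⇒ 0

Ȟ^0 ≅ 0, Ȟ^1 ≅ 0, Ȟ^2 ≅ 0


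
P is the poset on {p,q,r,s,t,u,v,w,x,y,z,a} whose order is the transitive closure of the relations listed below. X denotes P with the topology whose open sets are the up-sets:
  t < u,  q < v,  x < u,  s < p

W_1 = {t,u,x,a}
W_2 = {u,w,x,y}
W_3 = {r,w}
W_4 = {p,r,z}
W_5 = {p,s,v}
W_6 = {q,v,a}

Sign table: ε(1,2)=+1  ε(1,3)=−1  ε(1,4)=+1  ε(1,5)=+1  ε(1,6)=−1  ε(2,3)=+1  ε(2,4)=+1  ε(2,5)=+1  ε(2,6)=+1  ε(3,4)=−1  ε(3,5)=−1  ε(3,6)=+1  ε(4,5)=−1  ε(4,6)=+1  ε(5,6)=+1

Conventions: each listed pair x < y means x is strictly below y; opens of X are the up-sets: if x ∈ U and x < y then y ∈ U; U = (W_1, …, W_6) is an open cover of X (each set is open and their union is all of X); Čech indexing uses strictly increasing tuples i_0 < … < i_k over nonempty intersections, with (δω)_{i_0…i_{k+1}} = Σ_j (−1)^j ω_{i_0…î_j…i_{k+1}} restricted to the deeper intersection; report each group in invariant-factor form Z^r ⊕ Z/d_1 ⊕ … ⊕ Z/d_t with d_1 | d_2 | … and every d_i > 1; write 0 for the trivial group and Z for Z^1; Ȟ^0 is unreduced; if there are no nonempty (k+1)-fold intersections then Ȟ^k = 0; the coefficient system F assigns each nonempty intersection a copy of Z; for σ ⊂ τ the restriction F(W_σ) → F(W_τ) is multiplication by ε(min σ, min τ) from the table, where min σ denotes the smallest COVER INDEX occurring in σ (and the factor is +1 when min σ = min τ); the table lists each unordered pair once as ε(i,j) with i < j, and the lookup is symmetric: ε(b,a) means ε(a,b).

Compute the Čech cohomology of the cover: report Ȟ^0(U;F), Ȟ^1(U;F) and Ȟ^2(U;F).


nerve simplices:
  W12={u,x} W16={a} W23={w} W34={r} W45={p} W56={v}
C dims 6,6; δ0: rk 6, SNF 1^5·2
degree 0: 6−6−0 = 0 → Ȟ^0 ≅ 0
degree 1: 6−0−6 = 0 plus torsion [2] → Ȟ^1 ≅ Z/2
degree 2: 0−0−0 = 0 → Ȟ^2 ≅ 0

Ȟ^0 ≅ 0, Ȟ^1 ≅ Z/2 and Ȟ^2 ≅ 0


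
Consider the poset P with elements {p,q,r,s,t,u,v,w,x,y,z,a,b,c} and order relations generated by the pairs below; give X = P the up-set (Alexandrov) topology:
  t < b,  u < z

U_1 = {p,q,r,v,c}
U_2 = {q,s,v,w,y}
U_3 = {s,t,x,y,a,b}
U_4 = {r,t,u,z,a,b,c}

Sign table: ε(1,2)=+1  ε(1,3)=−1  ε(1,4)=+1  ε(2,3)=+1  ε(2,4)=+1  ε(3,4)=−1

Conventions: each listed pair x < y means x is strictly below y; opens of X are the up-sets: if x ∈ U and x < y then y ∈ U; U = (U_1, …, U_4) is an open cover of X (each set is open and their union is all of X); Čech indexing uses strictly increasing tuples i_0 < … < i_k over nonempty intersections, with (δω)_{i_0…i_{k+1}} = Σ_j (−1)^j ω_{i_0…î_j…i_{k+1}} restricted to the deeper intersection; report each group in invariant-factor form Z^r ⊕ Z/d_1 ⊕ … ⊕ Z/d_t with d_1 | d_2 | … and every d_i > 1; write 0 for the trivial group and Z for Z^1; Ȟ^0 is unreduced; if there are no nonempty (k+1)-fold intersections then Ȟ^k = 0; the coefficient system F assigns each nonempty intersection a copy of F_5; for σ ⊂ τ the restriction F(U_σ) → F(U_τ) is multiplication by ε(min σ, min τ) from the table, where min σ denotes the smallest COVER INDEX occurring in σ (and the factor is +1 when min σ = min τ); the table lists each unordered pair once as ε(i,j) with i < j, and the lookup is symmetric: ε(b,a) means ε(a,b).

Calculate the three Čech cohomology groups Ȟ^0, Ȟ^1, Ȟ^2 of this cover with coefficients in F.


cover nerve:
  U12={q,v} U14={r,c} U23={s,y} U34={t,a,b}
C dims 4,4; δ0: rk_F5 4
Ȟ^0: (4−4)−0=0 ⇒ 0
Ȟ^1: (4−0)−4=0 ⇒ 0
Ȟ^2: (0−0)−0=0 ⇒ 0

Ȟ^0 = 0; Ȟ^1 = 0; Ȟ^2 = 0


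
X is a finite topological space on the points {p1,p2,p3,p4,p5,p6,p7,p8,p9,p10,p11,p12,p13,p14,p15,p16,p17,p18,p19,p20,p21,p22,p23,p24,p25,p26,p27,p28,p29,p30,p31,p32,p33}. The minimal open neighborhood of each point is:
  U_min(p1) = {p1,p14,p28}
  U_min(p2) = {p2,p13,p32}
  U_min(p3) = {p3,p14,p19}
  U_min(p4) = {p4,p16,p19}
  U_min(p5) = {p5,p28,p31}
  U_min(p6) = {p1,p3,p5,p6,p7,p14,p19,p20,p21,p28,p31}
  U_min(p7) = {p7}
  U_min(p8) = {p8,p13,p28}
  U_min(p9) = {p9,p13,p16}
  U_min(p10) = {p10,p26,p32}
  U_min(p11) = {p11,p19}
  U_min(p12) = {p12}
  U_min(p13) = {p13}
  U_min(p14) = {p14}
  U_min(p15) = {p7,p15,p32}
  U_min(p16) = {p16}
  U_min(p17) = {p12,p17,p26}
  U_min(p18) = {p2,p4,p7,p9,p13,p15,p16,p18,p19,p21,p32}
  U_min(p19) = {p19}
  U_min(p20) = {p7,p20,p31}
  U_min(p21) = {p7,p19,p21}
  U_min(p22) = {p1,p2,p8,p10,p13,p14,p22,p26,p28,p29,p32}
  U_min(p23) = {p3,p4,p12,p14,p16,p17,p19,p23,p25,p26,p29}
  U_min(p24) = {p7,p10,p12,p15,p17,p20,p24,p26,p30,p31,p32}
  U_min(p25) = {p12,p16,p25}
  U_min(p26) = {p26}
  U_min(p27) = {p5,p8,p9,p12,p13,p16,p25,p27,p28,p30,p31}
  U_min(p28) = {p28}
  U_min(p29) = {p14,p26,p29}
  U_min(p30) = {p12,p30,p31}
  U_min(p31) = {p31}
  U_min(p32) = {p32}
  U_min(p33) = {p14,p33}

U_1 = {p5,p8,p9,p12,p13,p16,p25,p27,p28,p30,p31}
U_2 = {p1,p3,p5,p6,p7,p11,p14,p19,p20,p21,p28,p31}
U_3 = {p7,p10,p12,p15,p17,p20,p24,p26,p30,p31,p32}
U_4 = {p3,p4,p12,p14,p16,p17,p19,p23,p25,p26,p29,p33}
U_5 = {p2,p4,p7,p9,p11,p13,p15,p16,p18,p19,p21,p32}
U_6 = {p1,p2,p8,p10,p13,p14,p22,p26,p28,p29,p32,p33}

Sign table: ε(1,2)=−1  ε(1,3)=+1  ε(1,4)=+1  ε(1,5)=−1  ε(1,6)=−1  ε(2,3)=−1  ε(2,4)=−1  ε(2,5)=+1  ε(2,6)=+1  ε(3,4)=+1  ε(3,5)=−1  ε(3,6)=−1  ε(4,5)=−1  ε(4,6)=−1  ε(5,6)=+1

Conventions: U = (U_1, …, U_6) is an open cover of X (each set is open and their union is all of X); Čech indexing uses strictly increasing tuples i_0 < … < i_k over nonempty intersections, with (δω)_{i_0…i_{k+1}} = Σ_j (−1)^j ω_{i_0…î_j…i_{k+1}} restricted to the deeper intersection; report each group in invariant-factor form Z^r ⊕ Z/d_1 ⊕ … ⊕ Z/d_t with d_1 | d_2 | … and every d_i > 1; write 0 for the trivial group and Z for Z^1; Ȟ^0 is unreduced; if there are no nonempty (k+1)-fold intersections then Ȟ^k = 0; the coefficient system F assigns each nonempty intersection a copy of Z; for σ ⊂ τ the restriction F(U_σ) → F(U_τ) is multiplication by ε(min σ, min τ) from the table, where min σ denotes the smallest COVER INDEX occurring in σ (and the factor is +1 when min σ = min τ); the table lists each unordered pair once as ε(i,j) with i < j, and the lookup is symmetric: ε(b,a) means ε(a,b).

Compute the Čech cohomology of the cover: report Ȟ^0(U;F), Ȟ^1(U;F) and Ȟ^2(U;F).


Ȟ^0 = Z; Ȟ^1 = 0; Ȟ^2 = Z/2

nerve of the cover:
  U12={p5,p28,p31} U13={p12,p30,p31} U14={p12,p16,p25} U15={p9,p13,p16} U16={p8,p13,p28} U23={p7,p20,p31} U24={p3,p14,p19} U25={p7,p11,p19,p21} U26={p1,p14,p28} U34={p12,p17,p26} U35={p7,p15,p32} U36={p10,p26,p32} U45={p4,p16,p19} U46={p14,p26,p29,p33} U56={p2,p13,p32}
  U123={p31} U126={p28} U134={p12} U145={p16} U156={p13} U235={p7} U245={p19} U246={p14} U346={p26} U356={p32}
C dims 6,15,10; δ0: rk 5, SNF 1^5; δ1: rk 10, SNF 1^9·2
Ȟ^0 = (6 − 5) − 0 = 1, so Ȟ^0 ≅ Z
Ȟ^1 = (15 − 10) − 5 = 0, so Ȟ^1 ≅ 0
Ȟ^2 = (10 − 0) − 10 = 0 plus torsion [2], so Ȟ^2 ≅ Z/2


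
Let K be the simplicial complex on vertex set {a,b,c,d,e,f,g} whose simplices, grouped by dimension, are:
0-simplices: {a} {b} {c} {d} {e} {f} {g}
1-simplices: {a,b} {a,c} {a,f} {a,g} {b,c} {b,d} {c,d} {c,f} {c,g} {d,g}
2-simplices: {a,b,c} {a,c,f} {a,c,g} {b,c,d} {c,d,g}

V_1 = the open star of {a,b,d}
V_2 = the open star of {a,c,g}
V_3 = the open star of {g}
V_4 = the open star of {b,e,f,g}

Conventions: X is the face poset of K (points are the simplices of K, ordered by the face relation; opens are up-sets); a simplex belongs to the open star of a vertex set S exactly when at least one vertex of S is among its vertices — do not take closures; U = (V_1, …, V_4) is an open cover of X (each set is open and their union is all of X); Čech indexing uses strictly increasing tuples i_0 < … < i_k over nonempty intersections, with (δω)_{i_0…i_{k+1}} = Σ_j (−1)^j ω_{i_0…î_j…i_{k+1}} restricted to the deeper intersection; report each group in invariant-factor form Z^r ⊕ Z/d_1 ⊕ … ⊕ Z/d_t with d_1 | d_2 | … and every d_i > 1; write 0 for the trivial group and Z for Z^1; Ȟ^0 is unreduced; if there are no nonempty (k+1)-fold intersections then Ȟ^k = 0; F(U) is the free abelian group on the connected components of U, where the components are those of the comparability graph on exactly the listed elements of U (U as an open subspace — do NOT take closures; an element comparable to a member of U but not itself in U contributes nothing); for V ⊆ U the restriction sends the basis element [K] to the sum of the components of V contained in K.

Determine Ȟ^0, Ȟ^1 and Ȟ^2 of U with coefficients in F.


nerve of the cover:
  V1={{a},{b},{d},{a,b},{a,c},{a,f},{a,g},{b,c},{b,d},{c,d},{d,g},{a,b,c},{a,c,f},{a,c,g},{b,c,d},{c,d,g}} V2={{a},{c},{g},{a,b},{a,c},{a,f},{a,g},{b,c},{c,d},{c,f},{c,g},{d,g},{a,b,c},{a,c,f},{a,c,g},{b,c,d},{c,d,g}} V3={{g},{a,g},{c,g},{d,g},{a,c,g},{c,d,g}} V4={{b},{e},{f},{g},{a,b},{a,f},{a,g},{b,c},{b,d},{c,f},{c,g},{d,g},{a,b,c},{a,c,f},{a,c,g},{b,c,d},{c,d,g}}
  V12={{a},{a,b},{a,c},{a,f},{a,g},{b,c},{c,d},{d,g},{a,b,c},{a,c,f},{a,c,g},{b,c,d},{c,d,g}} V13={{a,g},{d,g},{a,c,g},{c,d,g}} V14={{b},{a,b},{a,f},{a,g},{b,c},{b,d},{d,g},{a,b,c},{a,c,f},{a,c,g},{b,c,d},{c,d,g}} V23={{g},{a,g},{c,g},{d,g},{a,c,g},{c,d,g}} V24={{g},{a,b},{a,f},{a,g},{b,c},{c,f},{c,g},{d,g},{a,b,c},{a,c,f},{a,c,g},{b,c,d},{c,d,g}} V34={{g},{a,g},{c,g},{d,g},{a,c,g},{c,d,g}}
  V123={{a,g},{d,g},{a,c,g},{c,d,g}} V124={{a,b},{a,f},{a,g},{b,c},{d,g},{a,b,c},{a,c,f},{a,c,g},{b,c,d},{c,d,g}} V134={{a,g},{d,g},{a,c,g},{c,d,g}} V234={{g},{a,g},{c,g},{d,g},{a,c,g},{c,d,g}}
  V1234={{a,g},{d,g},{a,c,g},{c,d,g}}
components per intersection:
  V1: {{a},{b},{d},{a,b},{a,c},{a,f},{a,g},{b,c},{b,d},{c,d},{d,g},{a,b,c},{a,c,f},{a,c,g},{b,c,d},{c,d,g}}
  V2: {{a},{c},{g},{a,b},{a,c},{a,f},{a,g},{b,c},{c,d},{c,f},{c,g},{d,g},{a,b,c},{a,c,f},{a,c,g},{b,c,d},{c,d,g}}
  V3: {{g},{a,g},{c,g},{d,g},{a,c,g},{c,d,g}}
  V4: {{b},{a,b},{b,c},{b,d},{a,b,c},{b,c,d}} {{e}} {{f},{a,f},{c,f},{a,c,f}} {{g},{a,g},{c,g},{d,g},{a,c,g},{c,d,g}}
  V12: {{a},{a,b},{a,c},{a,f},{a,g},{b,c},{c,d},{d,g},{a,b,c},{a,c,f},{a,c,g},{b,c,d},{c,d,g}}
  V13: {{a,g},{a,c,g}} {{d,g},{c,d,g}}
  V14: {{b},{a,b},{b,c},{b,d},{a,b,c},{b,c,d}} {{a,f},{a,c,f}} {{a,g},{a,c,g}} {{d,g},{c,d,g}}
  V23: {{g},{a,g},{c,g},{d,g},{a,c,g},{c,d,g}}
  V24: {{g},{a,g},{c,g},{d,g},{a,c,g},{c,d,g}} {{a,b},{b,c},{a,b,c},{b,c,d}} {{a,f},{c,f},{a,c,f}}
  V34: {{g},{a,g},{c,g},{d,g},{a,c,g},{c,d,g}}
  V123: {{a,g},{a,c,g}} {{d,g},{c,d,g}}
  V124: {{a,b},{b,c},{a,b,c},{b,c,d}} {{a,f},{a,c,f}} {{a,g},{a,c,g}} {{d,g},{c,d,g}}
  V134: {{a,g},{a,c,g}} {{d,g},{c,d,g}}
  V234: {{g},{a,g},{c,g},{d,g},{a,c,g},{c,d,g}}
  V1234: {{a,g},{a,c,g}} {{d,g},{c,d,g}}
C dims 7,12,9,2; δ0: rk 5, SNF 1^5; δ1: rk 7, SNF 1^7; δ2: rk 2, SNF 1^2
Ȟ^0 = (7 − 5) − 0 = 2, so Ȟ^0 ≅ Z^2
Ȟ^1 = (12 − 7) − 5 = 0, so Ȟ^1 ≅ 0
Ȟ^2 = (9 − 2) − 7 = 0, so Ȟ^2 ≅ 0

Ȟ^0 ≅ Z^2,  Ȟ^1 ≅ 0,  Ȟ^2 ≅ 0


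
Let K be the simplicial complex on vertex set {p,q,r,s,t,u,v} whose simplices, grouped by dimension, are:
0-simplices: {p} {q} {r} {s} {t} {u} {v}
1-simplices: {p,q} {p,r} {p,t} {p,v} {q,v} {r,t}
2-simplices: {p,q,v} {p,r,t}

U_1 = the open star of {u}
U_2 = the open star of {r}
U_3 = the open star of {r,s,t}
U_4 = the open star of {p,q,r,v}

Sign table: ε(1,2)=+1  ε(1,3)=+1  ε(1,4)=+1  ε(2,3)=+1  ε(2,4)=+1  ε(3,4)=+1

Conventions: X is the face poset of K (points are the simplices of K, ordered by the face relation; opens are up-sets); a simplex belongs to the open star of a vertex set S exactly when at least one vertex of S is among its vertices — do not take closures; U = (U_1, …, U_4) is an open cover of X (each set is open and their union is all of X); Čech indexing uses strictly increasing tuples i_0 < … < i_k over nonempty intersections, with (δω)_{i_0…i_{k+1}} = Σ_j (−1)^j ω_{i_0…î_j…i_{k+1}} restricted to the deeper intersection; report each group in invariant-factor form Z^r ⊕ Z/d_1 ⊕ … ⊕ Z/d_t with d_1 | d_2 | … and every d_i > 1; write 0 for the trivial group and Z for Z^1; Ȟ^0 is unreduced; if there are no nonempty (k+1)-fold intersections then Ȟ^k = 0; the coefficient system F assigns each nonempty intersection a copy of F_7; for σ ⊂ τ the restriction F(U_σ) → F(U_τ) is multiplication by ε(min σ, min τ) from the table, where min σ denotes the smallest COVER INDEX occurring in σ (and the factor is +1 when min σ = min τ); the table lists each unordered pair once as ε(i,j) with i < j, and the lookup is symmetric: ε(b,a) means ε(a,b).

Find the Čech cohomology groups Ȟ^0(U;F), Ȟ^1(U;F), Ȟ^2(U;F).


Ȟ^0(U;F) ≅ Z/7 ⊕ Z/7,  Ȟ^1(U;F) ≅ 0,  Ȟ^2(U;F) ≅ 0

nonempty intersections:
  U1={{u}} U2={{r},{p,r},{r,t},{p,r,t}} U3={{r},{s},{t},{p,r},{p,t},{r,t},{p,r,t}} U4={{p},{q},{r},{v},{p,q},{p,r},{p,t},{p,v},{q,v},{r,t},{p,q,v},{p,r,t}}
  U23={{r},{p,r},{r,t},{p,r,t}} U24={{r},{p,r},{r,t},{p,r,t}} U34={{r},{p,r},{p,t},{r,t},{p,r,t}}
  U234={{r},{p,r},{r,t},{p,r,t}}
C dims 4,3,1; δ0: rk_F7 2; δ1: rk_F7 1
Ȟ^0: (4−2)−0=2 ⇒ Z/7 ⊕ Z/7
Ȟ^1: (3−1)−2=0 ⇒ 0
Ȟ^2: (1−0)−1=0 ⇒ 0


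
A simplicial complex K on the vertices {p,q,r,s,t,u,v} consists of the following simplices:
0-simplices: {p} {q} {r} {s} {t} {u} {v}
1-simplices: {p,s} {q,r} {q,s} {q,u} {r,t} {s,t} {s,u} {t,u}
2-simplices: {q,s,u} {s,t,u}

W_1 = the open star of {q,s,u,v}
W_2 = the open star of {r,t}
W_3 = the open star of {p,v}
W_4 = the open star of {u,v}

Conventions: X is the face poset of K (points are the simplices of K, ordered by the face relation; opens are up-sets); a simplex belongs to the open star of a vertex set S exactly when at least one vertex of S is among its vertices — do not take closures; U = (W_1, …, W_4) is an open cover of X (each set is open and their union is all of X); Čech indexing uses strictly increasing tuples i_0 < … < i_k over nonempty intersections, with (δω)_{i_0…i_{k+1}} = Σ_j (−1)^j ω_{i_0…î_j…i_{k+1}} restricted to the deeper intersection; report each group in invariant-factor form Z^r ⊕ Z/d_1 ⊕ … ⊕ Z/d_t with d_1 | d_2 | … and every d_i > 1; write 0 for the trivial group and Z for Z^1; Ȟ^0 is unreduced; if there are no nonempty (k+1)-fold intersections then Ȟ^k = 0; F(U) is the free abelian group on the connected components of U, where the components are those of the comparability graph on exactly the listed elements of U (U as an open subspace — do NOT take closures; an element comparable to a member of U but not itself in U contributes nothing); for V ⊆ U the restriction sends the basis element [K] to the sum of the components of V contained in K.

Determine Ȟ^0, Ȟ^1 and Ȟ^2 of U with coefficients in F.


nerve simplices:
  W1={{q},{s},{u},{v},{p,s},{q,r},{q,s},{q,u},{s,t},{s,u},{t,u},{q,s,u},{s,t,u}} W2={{r},{t},{q,r},{r,t},{s,t},{t,u},{s,t,u}} W3={{p},{v},{p,s}} W4={{u},{v},{q,u},{s,u},{t,u},{q,s,u},{s,t,u}}
  W12={{q,r},{s,t},{t,u},{s,t,u}} W13={{v},{p,s}} W14={{u},{v},{q,u},{s,u},{t,u},{q,s,u},{s,t,u}} W24={{t,u},{s,t,u}} W34={{v}}
  W124={{t,u},{s,t,u}} W134={{v}}
components per intersection:
  W1: {{q},{s},{u},{p,s},{q,r},{q,s},{q,u},{s,t},{s,u},{t,u},{q,s,u},{s,t,u}} {{v}}
  W2: {{r},{t},{q,r},{r,t},{s,t},{t,u},{s,t,u}}
  W3: {{p},{p,s}} {{v}}
  W4: {{u},{q,u},{s,u},{t,u},{q,s,u},{s,t,u}} {{v}}
  W12: {{q,r}} {{s,t},{t,u},{s,t,u}}
  W13: {{v}} {{p,s}}
  W14: {{u},{q,u},{s,u},{t,u},{q,s,u},{s,t,u}} {{v}}
  W24: {{t,u},{s,t,u}}
  W34: {{v}}
  W124: {{t,u},{s,t,u}}
  W134: {{v}}
C dims 7,8,2; δ0: rk 5, SNF 1^5; δ1: rk 2, SNF 1^2
degree 0: 7−5−0 = 2 → Ȟ^0 ≅ Z^2
degree 1: 8−2−5 = 1 → Ȟ^1 ≅ Z
degree 2: 2−0−2 = 0 → Ȟ^2 ≅ 0

Ȟ^0 ≅ Z^2,  Ȟ^1 ≅ Z,  Ȟ^2 ≅ 0
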